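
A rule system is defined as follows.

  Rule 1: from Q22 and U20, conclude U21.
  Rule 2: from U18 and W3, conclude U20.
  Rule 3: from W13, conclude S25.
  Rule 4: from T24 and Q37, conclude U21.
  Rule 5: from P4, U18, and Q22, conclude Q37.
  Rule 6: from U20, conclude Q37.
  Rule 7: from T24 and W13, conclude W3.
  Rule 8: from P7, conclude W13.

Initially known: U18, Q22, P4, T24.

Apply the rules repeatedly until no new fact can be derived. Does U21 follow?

Yes

P4, U18, and Q22 hold, so Q37 follows (Rule 5).
From T24 and Q37, Rule 4 gives U21.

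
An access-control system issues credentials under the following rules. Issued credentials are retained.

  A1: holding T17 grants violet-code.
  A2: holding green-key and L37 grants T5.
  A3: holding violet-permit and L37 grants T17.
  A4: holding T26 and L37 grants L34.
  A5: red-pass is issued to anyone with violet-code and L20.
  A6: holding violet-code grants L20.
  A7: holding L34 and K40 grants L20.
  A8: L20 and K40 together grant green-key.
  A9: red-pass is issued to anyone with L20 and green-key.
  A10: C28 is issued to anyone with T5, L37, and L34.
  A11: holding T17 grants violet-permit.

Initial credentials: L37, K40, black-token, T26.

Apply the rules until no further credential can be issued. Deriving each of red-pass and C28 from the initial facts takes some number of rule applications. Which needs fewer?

red-pass

red-pass: Holding T26 and L37 grants L34 (A4). Holding L34 and K40 grants L20 (A7). Holding L20 and K40 grants green-key (A8). Holding L20 and green-key grants red-pass (A9). [4 rule applications]
C28: Holding T26 and L37 grants L34 (A4). Holding L34 and K40 grants L20 (A7). Holding L20 and K40 grants green-key (A8). Holding green-key and L37 grants T5 (A2). Holding T5, L37, and L34 grants C28 (A10). [5 rule applications]
red-pass needs fewer.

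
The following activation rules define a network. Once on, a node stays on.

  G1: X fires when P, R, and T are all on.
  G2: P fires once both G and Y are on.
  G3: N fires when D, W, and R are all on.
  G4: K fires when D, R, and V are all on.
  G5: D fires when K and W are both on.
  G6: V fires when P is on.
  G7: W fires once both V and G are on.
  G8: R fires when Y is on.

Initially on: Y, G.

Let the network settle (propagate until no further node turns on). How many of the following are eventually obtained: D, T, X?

D would need K and W (G5), but K never turns on.
No rule produces T, and it is not given.
X would need P, R, and T (G1), but T never turns on.
None of the 3 are reached.

0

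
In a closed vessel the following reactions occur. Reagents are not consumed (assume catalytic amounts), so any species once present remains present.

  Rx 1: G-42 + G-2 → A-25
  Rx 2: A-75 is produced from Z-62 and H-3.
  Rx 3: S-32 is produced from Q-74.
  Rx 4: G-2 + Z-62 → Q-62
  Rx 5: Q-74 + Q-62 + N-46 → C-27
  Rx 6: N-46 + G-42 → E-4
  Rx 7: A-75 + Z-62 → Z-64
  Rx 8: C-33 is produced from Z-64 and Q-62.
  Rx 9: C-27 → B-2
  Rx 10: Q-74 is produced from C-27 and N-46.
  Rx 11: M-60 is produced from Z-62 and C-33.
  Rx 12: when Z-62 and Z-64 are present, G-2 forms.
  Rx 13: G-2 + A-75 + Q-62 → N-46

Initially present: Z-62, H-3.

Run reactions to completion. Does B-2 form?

B-2 would need C-27 (Rx 9), but C-27 never forms.

No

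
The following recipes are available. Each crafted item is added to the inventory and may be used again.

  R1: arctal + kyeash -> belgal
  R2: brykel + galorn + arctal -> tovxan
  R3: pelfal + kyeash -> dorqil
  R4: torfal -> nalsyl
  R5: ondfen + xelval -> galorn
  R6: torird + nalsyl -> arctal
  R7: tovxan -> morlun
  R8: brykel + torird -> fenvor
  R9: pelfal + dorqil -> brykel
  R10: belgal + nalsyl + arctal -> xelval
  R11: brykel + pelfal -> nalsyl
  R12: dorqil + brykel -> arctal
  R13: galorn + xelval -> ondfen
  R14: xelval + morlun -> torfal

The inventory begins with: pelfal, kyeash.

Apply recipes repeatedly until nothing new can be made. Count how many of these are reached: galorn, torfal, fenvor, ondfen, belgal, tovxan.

1

Using R3, pelfal and kyeash make dorqil.
pelfal + dorqil -> brykel (R9).
Using R12, dorqil and brykel make arctal.
Using R1, arctal and kyeash make belgal.
galorn would need ondfen and xelval (R5), but ondfen is never obtained.
torfal would need xelval and morlun (R14), but morlun is never obtained.
fenvor would need brykel and torird (R8), but torird is never obtained.
ondfen would need galorn and xelval (R13), but galorn is never obtained.
belgal: reached.
tovxan would need brykel, galorn, and arctal (R2), but galorn is never obtained.
Reached: belgal — 1 of the 6.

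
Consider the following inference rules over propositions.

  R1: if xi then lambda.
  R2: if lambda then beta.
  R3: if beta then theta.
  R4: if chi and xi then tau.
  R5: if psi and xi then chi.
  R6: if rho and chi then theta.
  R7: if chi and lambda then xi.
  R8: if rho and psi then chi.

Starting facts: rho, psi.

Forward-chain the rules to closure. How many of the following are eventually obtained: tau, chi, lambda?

From rho and psi, R8 gives chi.
tau would need chi and xi (R4), but xi is never established.
chi: reached.
lambda would need xi (R1), but xi is never established.
Reached: chi — 1 of the 3.

1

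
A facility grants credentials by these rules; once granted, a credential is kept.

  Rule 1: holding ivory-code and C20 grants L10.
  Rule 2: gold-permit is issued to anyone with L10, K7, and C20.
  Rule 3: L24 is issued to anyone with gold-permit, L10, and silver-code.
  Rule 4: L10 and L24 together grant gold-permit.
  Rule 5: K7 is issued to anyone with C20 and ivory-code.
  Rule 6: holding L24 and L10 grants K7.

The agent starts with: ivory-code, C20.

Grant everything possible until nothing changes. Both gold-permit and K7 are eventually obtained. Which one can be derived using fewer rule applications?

K7: Holding C20 and ivory-code grants K7 (Rule 5). [1 rule application]
gold-permit: Holding C20 and ivory-code grants K7 (Rule 5). Holding ivory-code and C20 grants L10 (Rule 1). Holding L10, K7, and C20 grants gold-permit (Rule 2). [3 rule applications]
K7 needs fewer.

K7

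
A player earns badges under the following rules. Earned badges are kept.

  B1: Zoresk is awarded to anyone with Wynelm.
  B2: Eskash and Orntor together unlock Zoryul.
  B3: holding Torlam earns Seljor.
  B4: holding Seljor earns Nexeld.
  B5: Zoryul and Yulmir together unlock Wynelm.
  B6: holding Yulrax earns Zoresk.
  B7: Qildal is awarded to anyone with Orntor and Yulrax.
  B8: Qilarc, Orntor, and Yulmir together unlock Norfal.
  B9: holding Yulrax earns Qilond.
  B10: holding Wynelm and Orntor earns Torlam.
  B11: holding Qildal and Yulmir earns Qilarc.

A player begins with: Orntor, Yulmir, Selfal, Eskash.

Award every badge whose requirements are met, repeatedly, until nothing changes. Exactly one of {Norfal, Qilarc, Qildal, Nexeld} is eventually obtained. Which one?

Nexeld

With Eskash and Orntor, Zoryul is earned (B2).
With Zoryul and Yulmir, Wynelm is earned (B5).
With Wynelm and Orntor, Torlam is earned (B10).
With Torlam, Seljor is earned (B3).
With Seljor, Nexeld is earned (B4).
Qilarc would need Qildal and Yulmir (B11), but Qildal is never earned. Norfal would need Qilarc, Orntor, and Yulmir (B8), but Qilarc is never earned. Qildal would need Orntor and Yulrax (B7), but Yulrax is never earned.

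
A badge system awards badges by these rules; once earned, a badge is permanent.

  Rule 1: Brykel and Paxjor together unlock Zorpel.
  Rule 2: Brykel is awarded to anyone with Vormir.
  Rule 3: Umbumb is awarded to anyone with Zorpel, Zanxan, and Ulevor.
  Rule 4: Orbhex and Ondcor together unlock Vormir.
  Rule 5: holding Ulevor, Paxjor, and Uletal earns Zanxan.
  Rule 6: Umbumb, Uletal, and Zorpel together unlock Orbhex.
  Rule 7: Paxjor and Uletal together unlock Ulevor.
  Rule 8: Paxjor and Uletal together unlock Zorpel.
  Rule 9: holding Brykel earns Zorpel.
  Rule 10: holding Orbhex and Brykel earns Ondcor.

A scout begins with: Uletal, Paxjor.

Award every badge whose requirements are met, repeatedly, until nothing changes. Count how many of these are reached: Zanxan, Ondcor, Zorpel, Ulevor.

With Paxjor and Uletal, Ulevor is earned (Rule 7).
With Paxjor and Uletal, Zorpel is earned (Rule 8).
With Ulevor, Paxjor, and Uletal, Zanxan is earned (Rule 5).
Zanxan: reached.
Ondcor would need Orbhex and Brykel (Rule 10), but Brykel is never earned.
Zorpel: reached.
Ulevor: reached.
Reached: Zanxan, Zorpel, and Ulevor — 3 of the 4.

3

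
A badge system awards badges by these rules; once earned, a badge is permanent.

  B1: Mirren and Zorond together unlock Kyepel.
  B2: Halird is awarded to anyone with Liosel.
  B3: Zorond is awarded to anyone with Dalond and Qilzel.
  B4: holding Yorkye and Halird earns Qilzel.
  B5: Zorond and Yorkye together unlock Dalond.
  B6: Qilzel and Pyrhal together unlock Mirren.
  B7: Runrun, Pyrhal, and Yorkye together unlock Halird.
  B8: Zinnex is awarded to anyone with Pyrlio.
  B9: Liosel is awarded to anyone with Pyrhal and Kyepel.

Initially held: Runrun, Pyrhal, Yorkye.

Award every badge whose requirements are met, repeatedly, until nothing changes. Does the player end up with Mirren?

With Runrun, Pyrhal, and Yorkye, Halird is earned (B7).
With Yorkye and Halird, Qilzel is earned (B4).
With Qilzel and Pyrhal, Mirren is earned (B6).

Yes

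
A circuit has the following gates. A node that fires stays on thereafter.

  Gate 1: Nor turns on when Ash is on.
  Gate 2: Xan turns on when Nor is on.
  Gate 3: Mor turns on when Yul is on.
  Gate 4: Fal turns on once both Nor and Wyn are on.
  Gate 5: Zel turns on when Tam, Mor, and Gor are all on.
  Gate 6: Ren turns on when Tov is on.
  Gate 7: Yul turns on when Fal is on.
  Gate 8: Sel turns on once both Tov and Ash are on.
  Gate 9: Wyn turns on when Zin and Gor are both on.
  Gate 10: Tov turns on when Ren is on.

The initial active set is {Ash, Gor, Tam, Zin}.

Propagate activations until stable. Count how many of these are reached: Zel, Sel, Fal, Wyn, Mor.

4

Gate 9: Zin and Gor on → Wyn on.
Ash is on, so Nor turns on (Gate 1).
Nor and Wyn are on, so Fal turns on (Gate 4).
Gate 7: Fal on → Yul on.
Gate 3: Yul on → Mor on.
Gate 5: Tam, Mor, and Gor on → Zel on.
Zel: reached.
Sel would need Tov and Ash (Gate 8), but Tov never turns on.
Fal: reached.
Wyn: reached.
Mor: reached.
Reached: Zel, Fal, Wyn, and Mor — 4 of the 5.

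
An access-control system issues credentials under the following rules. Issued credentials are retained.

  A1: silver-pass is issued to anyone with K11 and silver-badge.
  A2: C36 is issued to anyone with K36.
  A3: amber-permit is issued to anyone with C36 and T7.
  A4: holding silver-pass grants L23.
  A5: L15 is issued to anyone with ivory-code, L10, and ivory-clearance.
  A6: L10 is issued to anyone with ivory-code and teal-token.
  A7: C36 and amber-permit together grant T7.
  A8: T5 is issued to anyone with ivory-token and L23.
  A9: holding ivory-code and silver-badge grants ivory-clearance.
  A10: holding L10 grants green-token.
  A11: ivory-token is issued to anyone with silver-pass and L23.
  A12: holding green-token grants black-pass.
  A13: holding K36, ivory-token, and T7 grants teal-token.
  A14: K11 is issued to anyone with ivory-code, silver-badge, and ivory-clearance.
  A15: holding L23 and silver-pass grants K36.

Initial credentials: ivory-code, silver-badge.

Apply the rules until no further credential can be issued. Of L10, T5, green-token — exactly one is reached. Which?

T5

Holding ivory-code and silver-badge grants ivory-clearance (A9).
Holding ivory-code, silver-badge, and ivory-clearance grants K11 (A14).
Holding K11 and silver-badge grants silver-pass (A1).
Holding silver-pass grants L23 (A4).
Holding silver-pass and L23 grants ivory-token (A11).
Holding ivory-token and L23 grants T5 (A8).
green-token would need L10 (A10), but L10 is never granted. L10 would need ivory-code and teal-token (A6), but teal-token is never granted.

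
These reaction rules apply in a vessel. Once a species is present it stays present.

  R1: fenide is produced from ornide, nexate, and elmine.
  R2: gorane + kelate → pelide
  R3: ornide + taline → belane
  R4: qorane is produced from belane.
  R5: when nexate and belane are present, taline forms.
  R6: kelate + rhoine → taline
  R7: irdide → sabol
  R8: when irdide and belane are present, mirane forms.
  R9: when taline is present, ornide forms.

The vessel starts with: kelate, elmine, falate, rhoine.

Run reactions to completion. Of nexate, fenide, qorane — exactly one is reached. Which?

qorane

kelate and rhoine present → taline forms (R6).
taline present → ornide forms (R9).
ornide and taline present → belane forms (R3).
belane present → qorane forms (R4).
No rule produces nexate, and it is not given. fenide would need ornide, nexate, and elmine (R1), but nexate never forms.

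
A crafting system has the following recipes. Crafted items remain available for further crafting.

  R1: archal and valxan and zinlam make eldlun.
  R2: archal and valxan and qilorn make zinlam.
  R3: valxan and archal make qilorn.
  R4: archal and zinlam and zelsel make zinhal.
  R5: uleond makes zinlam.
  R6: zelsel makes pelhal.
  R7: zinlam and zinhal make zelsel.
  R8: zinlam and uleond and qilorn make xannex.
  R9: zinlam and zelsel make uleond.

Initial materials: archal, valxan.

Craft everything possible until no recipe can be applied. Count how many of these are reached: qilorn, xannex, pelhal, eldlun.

2

Using R3, valxan and archal make qilorn.
Using R2, archal, valxan, and qilorn make zinlam.
archal and valxan and zinlam → eldlun (R1).
qilorn: reached.
xannex would need zinlam, uleond, and qilorn (R8), but uleond is never obtained.
pelhal would need zelsel (R6), but zelsel is never obtained.
eldlun: reached.
Reached: qilorn and eldlun — 2 of the 4.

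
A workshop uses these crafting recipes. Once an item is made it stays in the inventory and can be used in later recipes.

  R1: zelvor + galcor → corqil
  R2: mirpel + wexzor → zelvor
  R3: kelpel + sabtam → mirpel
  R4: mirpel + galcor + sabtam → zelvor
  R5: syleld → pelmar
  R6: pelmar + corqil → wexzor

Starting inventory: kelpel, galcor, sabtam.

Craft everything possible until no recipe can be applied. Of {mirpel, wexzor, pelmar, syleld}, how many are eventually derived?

1

kelpel + sabtam → mirpel (R3).
mirpel: reached.
wexzor would need pelmar and corqil (R6), but pelmar is never obtained.
pelmar would need syleld (R5), but syleld is never obtained.
No rule produces syleld, and it is not given.
Reached: mirpel — 1 of the 4.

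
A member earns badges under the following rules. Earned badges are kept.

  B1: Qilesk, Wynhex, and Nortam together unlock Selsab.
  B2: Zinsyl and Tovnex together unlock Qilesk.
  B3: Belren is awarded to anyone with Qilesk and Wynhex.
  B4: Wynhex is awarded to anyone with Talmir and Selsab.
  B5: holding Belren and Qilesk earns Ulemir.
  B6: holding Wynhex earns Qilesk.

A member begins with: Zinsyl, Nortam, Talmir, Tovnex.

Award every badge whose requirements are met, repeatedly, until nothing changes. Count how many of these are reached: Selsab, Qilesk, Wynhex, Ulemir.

1

With Zinsyl and Tovnex, Qilesk is earned (B2).
Selsab would need Qilesk, Wynhex, and Nortam (B1), but Wynhex is never earned.
Qilesk: reached.
Wynhex would need Talmir and Selsab (B4), but Selsab is never earned.
Ulemir would need Belren and Qilesk (B5), but Belren is never earned.
Reached: Qilesk — 1 of the 4.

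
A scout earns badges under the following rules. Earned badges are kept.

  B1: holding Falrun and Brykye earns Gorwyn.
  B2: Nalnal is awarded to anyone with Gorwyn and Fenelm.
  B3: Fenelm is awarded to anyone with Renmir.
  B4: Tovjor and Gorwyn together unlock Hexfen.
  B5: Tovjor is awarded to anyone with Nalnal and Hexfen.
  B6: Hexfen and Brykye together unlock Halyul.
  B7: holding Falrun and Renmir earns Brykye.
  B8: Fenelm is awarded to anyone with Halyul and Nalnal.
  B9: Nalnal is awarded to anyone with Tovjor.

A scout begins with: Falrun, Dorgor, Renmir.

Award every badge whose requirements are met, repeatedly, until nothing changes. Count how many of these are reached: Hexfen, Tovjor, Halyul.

0

Hexfen would need Tovjor and Gorwyn (B4), but Tovjor is never earned.
Tovjor would need Nalnal and Hexfen (B5), but Hexfen is never earned.
Halyul would need Hexfen and Brykye (B6), but Hexfen is never earned.
None of the 3 are reached.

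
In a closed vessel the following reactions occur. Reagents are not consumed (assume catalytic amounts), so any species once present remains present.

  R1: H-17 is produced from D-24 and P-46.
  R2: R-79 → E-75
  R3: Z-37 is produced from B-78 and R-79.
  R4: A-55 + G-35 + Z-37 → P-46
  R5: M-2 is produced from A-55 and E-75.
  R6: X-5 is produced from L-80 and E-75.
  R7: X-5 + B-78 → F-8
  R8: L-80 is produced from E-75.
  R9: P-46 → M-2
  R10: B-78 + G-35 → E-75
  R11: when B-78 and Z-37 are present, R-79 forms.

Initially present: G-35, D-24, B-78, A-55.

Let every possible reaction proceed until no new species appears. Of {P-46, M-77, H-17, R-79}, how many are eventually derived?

0

P-46 would need A-55, G-35, and Z-37 (R4), but Z-37 never forms.
No rule produces M-77, and it is not given.
H-17 would need D-24 and P-46 (R1), but P-46 never forms.
R-79 would need B-78 and Z-37 (R11), but Z-37 never forms.
None of the 4 are reached.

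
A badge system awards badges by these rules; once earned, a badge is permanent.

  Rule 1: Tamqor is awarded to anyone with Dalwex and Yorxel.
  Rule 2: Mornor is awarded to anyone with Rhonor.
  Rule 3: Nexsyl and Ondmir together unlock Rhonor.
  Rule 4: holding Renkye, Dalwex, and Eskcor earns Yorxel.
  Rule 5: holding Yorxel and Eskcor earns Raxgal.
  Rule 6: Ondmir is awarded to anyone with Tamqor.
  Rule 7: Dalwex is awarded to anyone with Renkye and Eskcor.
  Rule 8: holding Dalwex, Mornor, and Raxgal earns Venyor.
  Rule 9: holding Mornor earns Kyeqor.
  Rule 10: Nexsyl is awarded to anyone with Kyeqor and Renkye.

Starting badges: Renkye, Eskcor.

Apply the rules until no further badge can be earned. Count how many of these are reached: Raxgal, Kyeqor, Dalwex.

With Renkye and Eskcor, Dalwex is earned (Rule 7).
With Renkye, Dalwex, and Eskcor, Yorxel is earned (Rule 4).
With Yorxel and Eskcor, Raxgal is earned (Rule 5).
Raxgal: reached.
Kyeqor would need Mornor (Rule 9), but Mornor is never earned.
Dalwex: reached.
Reached: Raxgal and Dalwex — 2 of the 3.

2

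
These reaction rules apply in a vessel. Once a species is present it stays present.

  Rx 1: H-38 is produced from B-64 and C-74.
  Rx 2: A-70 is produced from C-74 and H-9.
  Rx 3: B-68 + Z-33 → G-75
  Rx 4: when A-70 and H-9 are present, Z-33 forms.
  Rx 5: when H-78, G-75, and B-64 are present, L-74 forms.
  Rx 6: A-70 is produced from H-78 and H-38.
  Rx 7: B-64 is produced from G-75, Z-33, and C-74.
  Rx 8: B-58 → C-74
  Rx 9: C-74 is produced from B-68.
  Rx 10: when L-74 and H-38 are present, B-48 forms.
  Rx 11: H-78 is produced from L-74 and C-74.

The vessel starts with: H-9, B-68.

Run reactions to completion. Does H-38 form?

Yes

B-68 present → C-74 forms (Rx 9).
C-74 and H-9 present → A-70 forms (Rx 2).
A-70 and H-9 present → Z-33 forms (Rx 4).
B-68 and Z-33 present → G-75 forms (Rx 3).
G-75, Z-33, and C-74 present → B-64 forms (Rx 7).
B-64 and C-74 present → H-38 forms (Rx 1).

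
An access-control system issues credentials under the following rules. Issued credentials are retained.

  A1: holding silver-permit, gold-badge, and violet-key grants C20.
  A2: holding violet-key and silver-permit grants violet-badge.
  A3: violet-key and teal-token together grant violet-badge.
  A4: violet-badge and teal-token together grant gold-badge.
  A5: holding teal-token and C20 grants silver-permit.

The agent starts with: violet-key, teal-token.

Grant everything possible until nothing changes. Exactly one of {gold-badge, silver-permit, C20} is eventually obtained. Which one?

Holding violet-key and teal-token grants violet-badge (A3).
Holding violet-badge and teal-token grants gold-badge (A4).
C20 would need silver-permit, gold-badge, and violet-key (A1), but silver-permit is never granted. silver-permit would need teal-token and C20 (A5), but C20 is never granted.

gold-badge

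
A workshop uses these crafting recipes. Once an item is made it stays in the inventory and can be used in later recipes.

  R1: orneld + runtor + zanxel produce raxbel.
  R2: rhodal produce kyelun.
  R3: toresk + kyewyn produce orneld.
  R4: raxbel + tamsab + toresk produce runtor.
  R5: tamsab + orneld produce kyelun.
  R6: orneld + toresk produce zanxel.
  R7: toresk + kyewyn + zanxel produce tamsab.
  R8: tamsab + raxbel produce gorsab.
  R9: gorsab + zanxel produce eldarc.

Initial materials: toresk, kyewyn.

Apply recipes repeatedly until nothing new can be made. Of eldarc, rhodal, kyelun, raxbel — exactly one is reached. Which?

kyelun

toresk + kyewyn → orneld (R3).
Using R6, orneld and toresk make zanxel.
Using R7, toresk, kyewyn, and zanxel make tamsab.
tamsab + orneld → kyelun (R5).
raxbel would need orneld, runtor, and zanxel (R1), but runtor is never obtained. eldarc would need gorsab and zanxel (R9), but gorsab is never obtained. No rule produces rhodal, and it is not given.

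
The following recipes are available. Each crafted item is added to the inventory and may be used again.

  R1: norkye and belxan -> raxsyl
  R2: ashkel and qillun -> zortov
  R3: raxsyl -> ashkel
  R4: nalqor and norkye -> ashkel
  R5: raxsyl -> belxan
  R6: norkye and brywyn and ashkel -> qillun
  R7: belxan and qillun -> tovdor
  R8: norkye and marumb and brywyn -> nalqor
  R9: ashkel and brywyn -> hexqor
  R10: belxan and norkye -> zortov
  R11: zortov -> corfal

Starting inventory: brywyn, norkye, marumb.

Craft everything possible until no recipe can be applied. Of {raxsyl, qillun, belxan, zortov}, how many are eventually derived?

2

Using R8, norkye, marumb, and brywyn make nalqor.
Using R4, nalqor and norkye make ashkel.
norkye and brywyn and ashkel -> qillun (R6).
Using R2, ashkel and qillun make zortov.
raxsyl would need norkye and belxan (R1), but belxan is never obtained.
qillun: reached.
belxan would need raxsyl (R5), but raxsyl is never obtained.
zortov: reached.
Reached: qillun and zortov — 2 of the 4.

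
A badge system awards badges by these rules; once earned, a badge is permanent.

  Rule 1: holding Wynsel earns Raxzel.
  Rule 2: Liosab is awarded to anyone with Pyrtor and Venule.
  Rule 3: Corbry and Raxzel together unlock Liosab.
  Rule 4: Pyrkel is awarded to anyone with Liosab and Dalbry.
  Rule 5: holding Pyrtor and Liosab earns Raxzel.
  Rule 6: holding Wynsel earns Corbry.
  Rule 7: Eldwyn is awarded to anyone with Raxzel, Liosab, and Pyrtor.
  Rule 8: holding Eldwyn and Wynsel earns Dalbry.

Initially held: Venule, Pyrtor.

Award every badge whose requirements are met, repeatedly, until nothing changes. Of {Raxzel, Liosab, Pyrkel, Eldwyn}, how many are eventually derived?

3

With Pyrtor and Venule, Liosab is earned (Rule 2).
With Pyrtor and Liosab, Raxzel is earned (Rule 5).
With Raxzel, Liosab, and Pyrtor, Eldwyn is earned (Rule 7).
Raxzel: reached.
Liosab: reached.
Pyrkel would need Liosab and Dalbry (Rule 4), but Dalbry is never earned.
Eldwyn: reached.
Reached: Raxzel, Liosab, and Eldwyn — 3 of the 4.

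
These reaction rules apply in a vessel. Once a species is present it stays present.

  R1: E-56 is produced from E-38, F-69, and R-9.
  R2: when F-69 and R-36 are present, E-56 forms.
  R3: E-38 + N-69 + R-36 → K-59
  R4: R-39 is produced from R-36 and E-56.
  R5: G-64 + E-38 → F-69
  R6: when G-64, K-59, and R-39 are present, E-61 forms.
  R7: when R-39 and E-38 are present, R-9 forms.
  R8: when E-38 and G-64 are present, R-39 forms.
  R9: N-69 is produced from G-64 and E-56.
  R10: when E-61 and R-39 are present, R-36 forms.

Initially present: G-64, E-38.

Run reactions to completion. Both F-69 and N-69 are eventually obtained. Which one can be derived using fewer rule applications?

F-69: G-64 and E-38 present → F-69 forms (R5). [1 rule application]
N-69: G-64 and E-38 present → F-69 forms (R5). E-38 and G-64 present → R-39 forms (R8). R-39 and E-38 present → R-9 forms (R7). E-38, F-69, and R-9 present → E-56 forms (R1). G-64 and E-56 present → N-69 forms (R9). [5 rule applications]
F-69 needs fewer.

F-69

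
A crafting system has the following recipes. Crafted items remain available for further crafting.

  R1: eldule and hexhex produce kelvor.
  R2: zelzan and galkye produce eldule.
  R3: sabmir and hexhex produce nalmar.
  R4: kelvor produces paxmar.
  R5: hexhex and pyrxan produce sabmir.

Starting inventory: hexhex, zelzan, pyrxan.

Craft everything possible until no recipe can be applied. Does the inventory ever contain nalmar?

hexhex and pyrxan → sabmir (R5).
sabmir and hexhex → nalmar (R3).

Yes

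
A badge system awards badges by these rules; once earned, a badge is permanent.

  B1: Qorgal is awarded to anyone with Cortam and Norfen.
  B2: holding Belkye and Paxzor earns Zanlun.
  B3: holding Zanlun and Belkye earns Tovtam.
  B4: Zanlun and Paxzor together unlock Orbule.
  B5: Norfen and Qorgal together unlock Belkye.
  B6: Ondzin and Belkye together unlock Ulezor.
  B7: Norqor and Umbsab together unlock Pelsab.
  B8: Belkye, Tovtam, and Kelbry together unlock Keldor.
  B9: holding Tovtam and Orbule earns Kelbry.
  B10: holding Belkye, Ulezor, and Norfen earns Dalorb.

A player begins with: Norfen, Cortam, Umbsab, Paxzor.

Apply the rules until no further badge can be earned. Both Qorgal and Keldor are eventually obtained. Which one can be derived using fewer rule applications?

Qorgal: With Cortam and Norfen, Qorgal is earned (B1). [1 rule application]
Keldor: With Cortam and Norfen, Qorgal is earned (B1). With Norfen and Qorgal, Belkye is earned (B5). With Belkye and Paxzor, Zanlun is earned (B2). With Zanlun and Belkye, Tovtam is earned (B3). With Zanlun and Paxzor, Orbule is earned (B4). With Tovtam and Orbule, Kelbry is earned (B9). With Belkye, Tovtam, and Kelbry, Keldor is earned (B8). [7 rule applications]
Qorgal needs fewer.

Qorgal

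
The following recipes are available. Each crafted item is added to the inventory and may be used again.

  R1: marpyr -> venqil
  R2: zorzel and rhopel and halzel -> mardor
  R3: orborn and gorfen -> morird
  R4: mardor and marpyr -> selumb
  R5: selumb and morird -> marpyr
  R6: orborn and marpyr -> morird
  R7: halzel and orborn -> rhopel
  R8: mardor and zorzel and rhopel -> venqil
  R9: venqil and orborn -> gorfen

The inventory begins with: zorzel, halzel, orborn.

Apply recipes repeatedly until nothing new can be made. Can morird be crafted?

Using R7, halzel and orborn make rhopel.
zorzel and rhopel and halzel -> mardor (R2).
mardor and zorzel and rhopel -> venqil (R8).
venqil and orborn -> gorfen (R9).
orborn and gorfen -> morird (R3).

Yes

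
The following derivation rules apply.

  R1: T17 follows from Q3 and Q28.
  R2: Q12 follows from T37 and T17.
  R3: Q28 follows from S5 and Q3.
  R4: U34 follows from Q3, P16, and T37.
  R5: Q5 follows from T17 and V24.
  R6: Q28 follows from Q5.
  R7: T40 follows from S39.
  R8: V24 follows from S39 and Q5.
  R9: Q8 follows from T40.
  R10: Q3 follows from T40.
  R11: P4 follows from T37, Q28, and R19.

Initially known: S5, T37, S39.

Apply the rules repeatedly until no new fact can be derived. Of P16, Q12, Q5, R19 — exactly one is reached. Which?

From S39, R7 gives T40.
T40 holds, so Q3 follows (R10).
S5 and Q3 hold, so Q28 follows (R3).
Q3 and Q28 hold, so T17 follows (R1).
T37 and T17 hold, so Q12 follows (R2).
No rule produces R19, and it is not given. Q5 would need T17 and V24 (R5), but V24 is never established. No rule produces P16, and it is not given.

Q12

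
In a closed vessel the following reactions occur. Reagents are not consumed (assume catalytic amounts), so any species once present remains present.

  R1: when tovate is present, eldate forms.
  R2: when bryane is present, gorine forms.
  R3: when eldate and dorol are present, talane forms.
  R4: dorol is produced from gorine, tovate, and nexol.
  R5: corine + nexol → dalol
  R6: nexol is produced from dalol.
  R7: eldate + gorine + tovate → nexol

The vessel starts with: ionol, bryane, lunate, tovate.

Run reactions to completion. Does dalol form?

No

dalol would need corine and nexol (R5), but corine never forms.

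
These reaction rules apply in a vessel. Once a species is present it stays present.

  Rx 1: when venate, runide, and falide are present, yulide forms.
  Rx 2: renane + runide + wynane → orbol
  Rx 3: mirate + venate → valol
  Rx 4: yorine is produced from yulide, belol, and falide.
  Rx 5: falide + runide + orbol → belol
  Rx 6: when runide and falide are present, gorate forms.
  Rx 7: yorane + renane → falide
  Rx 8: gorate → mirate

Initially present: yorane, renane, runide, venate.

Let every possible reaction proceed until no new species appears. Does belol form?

No

belol would need falide, runide, and orbol (Rx 5), but orbol never forms.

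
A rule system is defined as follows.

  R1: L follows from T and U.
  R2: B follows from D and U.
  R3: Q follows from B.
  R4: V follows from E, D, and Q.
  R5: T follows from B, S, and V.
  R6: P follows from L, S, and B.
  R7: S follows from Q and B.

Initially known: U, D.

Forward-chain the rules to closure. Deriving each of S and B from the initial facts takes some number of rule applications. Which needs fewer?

B: D and U hold, so B follows (R2). [1 rule application]
S: D and U hold, so B follows (R2). From B, R3 gives Q. From Q and B, R7 gives S. [3 rule applications]
B needs fewer.

B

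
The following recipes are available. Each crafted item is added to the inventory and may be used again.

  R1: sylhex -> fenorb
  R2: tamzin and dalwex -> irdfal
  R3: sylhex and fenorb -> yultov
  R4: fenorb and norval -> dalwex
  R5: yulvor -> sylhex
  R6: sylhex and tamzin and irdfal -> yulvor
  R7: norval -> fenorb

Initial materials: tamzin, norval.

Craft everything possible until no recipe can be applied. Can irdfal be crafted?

Yes

Using R7, norval makes fenorb.
fenorb and norval -> dalwex (R4).
Using R2, tamzin and dalwex make irdfal.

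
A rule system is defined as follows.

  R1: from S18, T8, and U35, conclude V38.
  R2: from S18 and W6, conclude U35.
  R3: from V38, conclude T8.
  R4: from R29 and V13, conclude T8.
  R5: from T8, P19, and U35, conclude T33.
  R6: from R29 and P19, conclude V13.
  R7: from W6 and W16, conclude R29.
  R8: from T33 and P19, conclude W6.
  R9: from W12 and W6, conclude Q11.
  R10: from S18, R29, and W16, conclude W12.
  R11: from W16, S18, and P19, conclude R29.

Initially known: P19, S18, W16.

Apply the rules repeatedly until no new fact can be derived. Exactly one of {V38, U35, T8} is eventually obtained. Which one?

W16, S18, and P19 hold, so R29 follows (R11).
From R29 and P19, R6 gives V13.
From R29 and V13, R4 gives T8.
V38 would need S18, T8, and U35 (R1), but U35 is never established. U35 would need S18 and W6 (R2), but W6 is never established.

T8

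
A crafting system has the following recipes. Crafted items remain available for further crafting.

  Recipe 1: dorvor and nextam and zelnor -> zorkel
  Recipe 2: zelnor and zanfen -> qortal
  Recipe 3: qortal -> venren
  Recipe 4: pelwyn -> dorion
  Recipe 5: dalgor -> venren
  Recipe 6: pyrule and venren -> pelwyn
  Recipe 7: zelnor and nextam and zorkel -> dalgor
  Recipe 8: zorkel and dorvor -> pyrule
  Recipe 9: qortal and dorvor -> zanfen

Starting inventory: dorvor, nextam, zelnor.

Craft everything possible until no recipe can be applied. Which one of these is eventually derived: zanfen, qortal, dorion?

dorion

Using Recipe 1, dorvor, nextam, and zelnor make zorkel.
Using Recipe 7, zelnor, nextam, and zorkel make dalgor.
zorkel and dorvor -> pyrule (Recipe 8).
dalgor -> venren (Recipe 5).
Using Recipe 6, pyrule and venren make pelwyn.
pelwyn -> dorion (Recipe 4).
qortal would need zelnor and zanfen (Recipe 2), but zanfen is never obtained. zanfen would need qortal and dorvor (Recipe 9), but qortal is never obtained.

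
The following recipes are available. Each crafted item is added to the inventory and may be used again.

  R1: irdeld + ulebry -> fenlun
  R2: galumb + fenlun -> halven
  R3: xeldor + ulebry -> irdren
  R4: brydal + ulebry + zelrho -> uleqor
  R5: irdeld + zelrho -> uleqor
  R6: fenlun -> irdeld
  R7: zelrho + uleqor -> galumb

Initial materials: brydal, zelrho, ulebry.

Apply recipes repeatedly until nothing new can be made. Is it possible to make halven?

halven would need galumb and fenlun (R2), but fenlun is never obtained.

No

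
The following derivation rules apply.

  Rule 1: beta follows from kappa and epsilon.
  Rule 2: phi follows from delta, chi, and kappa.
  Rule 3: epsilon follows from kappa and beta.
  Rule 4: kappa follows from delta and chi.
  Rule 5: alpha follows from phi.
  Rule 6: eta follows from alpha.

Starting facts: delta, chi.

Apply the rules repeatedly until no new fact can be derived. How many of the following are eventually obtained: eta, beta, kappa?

delta and chi hold, so kappa follows (Rule 4).
From delta, chi, and kappa, Rule 2 gives phi.
phi holds, so alpha follows (Rule 5).
alpha holds, so eta follows (Rule 6).
eta: reached.
beta would need kappa and epsilon (Rule 1), but epsilon is never established.
kappa: reached.
Reached: eta and kappa — 2 of the 3.

2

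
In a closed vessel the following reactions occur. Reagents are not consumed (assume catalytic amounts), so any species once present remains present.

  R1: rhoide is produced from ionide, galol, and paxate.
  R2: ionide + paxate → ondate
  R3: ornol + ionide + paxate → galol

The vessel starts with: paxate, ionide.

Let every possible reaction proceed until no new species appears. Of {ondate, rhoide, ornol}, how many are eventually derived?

ionide and paxate present → ondate forms (R2).
ondate: reached.
rhoide would need ionide, galol, and paxate (R1), but galol never forms.
No rule produces ornol, and it is not given.
Reached: ondate — 1 of the 3.

1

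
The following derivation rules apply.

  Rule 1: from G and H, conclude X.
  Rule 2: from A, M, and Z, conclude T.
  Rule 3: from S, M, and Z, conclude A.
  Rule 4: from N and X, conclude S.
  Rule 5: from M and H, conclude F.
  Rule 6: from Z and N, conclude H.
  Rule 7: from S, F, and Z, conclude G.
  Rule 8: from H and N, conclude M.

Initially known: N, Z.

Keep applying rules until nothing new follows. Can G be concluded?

No

G would need S, F, and Z (Rule 7), but S is never established.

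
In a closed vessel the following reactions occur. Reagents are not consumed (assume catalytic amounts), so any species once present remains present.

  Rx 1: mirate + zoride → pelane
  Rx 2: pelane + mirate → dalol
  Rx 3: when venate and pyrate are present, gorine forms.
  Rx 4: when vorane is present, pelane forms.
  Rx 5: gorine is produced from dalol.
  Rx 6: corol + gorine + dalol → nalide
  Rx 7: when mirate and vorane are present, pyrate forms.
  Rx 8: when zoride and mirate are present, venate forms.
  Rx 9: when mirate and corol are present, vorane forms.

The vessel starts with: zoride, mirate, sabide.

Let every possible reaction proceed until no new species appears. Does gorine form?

Yes

mirate and zoride present → pelane forms (Rx 1).
pelane and mirate present → dalol forms (Rx 2).
dalol present → gorine forms (Rx 5).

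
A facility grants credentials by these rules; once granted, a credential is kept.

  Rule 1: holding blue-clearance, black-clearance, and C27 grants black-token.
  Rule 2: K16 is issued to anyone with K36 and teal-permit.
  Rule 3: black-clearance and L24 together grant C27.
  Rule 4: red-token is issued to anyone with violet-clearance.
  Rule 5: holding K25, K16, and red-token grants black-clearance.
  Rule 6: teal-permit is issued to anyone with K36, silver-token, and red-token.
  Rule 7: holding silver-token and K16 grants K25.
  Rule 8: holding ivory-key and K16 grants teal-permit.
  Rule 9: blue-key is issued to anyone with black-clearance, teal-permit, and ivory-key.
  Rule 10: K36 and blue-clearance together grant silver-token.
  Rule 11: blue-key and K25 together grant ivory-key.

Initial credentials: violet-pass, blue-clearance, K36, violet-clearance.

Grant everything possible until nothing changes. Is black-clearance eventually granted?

Yes

Holding violet-clearance grants red-token (Rule 4).
Holding K36 and blue-clearance grants silver-token (Rule 10).
Holding K36, silver-token, and red-token grants teal-permit (Rule 6).
Holding K36 and teal-permit grants K16 (Rule 2).
Holding silver-token and K16 grants K25 (Rule 7).
Holding K25, K16, and red-token grants black-clearance (Rule 5).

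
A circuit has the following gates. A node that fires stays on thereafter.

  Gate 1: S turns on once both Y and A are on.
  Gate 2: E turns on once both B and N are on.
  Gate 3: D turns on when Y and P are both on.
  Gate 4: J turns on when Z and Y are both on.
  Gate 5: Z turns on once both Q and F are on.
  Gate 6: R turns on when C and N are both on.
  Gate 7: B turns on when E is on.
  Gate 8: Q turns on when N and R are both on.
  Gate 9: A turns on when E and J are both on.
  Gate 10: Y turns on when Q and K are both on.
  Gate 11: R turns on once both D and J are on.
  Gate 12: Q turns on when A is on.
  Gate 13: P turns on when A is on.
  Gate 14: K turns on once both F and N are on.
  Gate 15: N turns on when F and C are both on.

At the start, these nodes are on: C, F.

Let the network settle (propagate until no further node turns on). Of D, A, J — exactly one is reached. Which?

F and C are on, so N turns on (Gate 15).
Gate 14: F and N on → K on.
Gate 6: C and N on → R on.
Gate 8: N and R on → Q on.
Gate 5: Q and F on → Z on.
Gate 10: Q and K on → Y on.
Gate 4: Z and Y on → J on.
A would need E and J (Gate 9), but E never turns on. D would need Y and P (Gate 3), but P never turns on.

J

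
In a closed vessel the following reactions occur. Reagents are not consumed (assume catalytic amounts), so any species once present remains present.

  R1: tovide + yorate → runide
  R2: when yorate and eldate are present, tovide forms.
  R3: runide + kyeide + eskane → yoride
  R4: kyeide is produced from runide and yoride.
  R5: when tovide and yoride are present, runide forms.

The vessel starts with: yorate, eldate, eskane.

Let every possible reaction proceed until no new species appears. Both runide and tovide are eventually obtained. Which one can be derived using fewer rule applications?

tovide: yorate and eldate present → tovide forms (R2). [1 rule application]
runide: yorate and eldate present → tovide forms (R2). tovide and yorate present → runide forms (R1). [2 rule applications]
tovide needs fewer.

tovide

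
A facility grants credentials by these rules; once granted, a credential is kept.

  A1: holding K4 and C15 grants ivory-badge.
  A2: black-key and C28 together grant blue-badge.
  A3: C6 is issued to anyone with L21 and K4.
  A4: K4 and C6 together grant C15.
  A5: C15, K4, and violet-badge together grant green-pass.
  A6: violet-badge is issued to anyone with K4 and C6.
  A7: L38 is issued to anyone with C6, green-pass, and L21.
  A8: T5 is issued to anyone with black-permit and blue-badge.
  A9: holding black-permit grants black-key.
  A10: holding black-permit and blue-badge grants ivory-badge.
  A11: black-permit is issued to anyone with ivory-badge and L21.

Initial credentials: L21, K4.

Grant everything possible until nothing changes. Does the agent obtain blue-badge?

No

blue-badge would need black-key and C28 (A2), but C28 is never granted.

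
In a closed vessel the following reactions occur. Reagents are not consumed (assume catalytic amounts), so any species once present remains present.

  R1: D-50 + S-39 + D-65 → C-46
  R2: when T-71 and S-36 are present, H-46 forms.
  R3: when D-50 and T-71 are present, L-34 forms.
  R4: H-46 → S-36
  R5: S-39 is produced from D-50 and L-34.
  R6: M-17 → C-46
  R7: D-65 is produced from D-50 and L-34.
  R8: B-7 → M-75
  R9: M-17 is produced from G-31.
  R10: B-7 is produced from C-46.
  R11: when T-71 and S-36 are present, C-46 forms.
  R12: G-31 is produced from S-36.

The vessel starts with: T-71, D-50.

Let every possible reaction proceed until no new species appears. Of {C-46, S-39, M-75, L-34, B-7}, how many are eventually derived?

5

D-50 and T-71 present → L-34 forms (R3).
D-50 and L-34 present → D-65 forms (R7).
D-50 and L-34 present → S-39 forms (R5).
D-50, S-39, and D-65 present → C-46 forms (R1).
C-46 present → B-7 forms (R10).
B-7 present → M-75 forms (R8).
C-46: reached.
S-39: reached.
M-75: reached.
L-34: reached.
B-7: reached.
All 5 are reached.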